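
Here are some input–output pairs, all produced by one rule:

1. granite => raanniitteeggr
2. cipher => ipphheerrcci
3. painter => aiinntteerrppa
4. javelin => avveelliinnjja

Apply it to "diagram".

iaaggrraammddi

The pattern: double every character, then move the first 3 characters to the end (rotate left by 3).
Applying both steps to "diagram": "ddiiaaggrraamm", then "iaaggrraammddi".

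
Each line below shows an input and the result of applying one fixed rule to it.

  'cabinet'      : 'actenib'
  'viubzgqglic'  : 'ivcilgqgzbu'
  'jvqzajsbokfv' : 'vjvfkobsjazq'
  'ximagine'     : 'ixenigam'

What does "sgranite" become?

gsetinar

The transformation: move the first 2 characters to the end (rotate left by 2), then reverse the string.
For "sgranite", step one produces "ranitesg"; step two turns that into "gsetinar".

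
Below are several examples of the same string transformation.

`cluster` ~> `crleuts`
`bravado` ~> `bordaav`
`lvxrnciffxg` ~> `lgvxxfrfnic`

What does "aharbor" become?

arhoabr

The transformation: take characters alternately from the front and the back (1st, last, 2nd, 2nd-last, ...).
On "aharbor" that produces "arhoabr".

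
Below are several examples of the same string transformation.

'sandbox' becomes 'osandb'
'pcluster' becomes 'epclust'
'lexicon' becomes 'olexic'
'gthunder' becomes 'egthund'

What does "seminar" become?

asemin

The pattern: delete the last character, then move the last character to the front.
For "seminar", step one produces "semina"; step two turns that into "asemin".
(Check on "gthunder": → "gthunde" → "egthund" ✓)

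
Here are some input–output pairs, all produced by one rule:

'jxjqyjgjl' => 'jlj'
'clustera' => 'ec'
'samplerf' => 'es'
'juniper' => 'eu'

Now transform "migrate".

ti

The pattern: move the first 3 characters to the end (rotate left by 3), then keep one character in every 3, starting at position 3 (positions 3rd, 6th, 9th, ...).
"migrate" → "ratemig" → "ti".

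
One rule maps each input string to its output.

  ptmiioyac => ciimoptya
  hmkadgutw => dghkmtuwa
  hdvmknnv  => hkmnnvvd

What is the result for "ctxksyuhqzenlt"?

In each case the input is transformed by: sort the characters into alphabetical order, then move the first character to the end.
For "ctxksyuhqzenlt", step one produces "cehklnqsttuxyz"; step two turns that into "ehklnqsttuxyzc".
(Check on "hmkadgutw": → "adghkmtuw" → "dghkmtuwa" ✓)

ehklnqsttuxyzc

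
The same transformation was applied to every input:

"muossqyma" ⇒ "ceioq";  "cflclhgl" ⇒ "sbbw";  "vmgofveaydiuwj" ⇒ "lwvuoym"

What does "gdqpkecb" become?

Each output is the input with this applied: shift every letter 10 places backward in the alphabet (wrapping around), then keep every other character starting from the first (positions 1st, 3rd, 5th, ...).
For "gdqpkecb", step one produces "wtgfausr"; step two turns that into "wgas".

wgas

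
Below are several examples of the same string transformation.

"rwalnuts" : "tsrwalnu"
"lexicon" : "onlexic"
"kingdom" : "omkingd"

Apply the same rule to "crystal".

alcryst

Rule — move the last 2 characters to the front (rotate right by 2).
So "crystal" becomes "alcryst".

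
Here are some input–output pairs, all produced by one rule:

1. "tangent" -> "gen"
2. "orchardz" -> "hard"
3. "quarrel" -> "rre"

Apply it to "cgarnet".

rne

What's happening: delete the first 3 characters, then delete the last character.
"cgarnet" → "rnet" → "rne".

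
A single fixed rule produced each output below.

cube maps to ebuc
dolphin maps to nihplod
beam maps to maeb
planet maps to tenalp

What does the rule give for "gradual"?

Looking at the pairs, the operation is to reverse the string.
On "gradual" that produces "laudarg".

laudarg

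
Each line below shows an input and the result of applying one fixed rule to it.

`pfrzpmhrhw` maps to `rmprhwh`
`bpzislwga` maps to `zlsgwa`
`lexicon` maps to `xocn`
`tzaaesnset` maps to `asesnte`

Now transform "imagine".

Rule — swap each adjacent pair of characters (1↔2, 3↔4, ...), then delete the first 3 characters.
"imagine" → "miganie" → "anie".
(Check on "pfrzpmhrhw": → "fpzrmprhwh" → "rmprhwh" ✓)

anie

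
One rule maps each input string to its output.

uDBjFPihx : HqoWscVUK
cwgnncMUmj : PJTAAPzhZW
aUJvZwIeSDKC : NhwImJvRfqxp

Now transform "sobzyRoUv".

Rule — flip the case of every letter, then shift every letter 13 places forward in the alphabet (wrapping around) — i.e. ROT13.
For "sobzyRoUv" the result is "FBOMLeBhI".

FBOMLeBhI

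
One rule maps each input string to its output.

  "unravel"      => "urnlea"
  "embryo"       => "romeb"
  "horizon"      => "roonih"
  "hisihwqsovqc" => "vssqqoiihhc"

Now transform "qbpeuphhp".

qppphheb

In each case the input is transformed by: sort the characters into reverse alphabetical order, then delete the first character.
For "qbpeuphhp", step one produces "uqppphheb"; step two turns that into "qppphheb".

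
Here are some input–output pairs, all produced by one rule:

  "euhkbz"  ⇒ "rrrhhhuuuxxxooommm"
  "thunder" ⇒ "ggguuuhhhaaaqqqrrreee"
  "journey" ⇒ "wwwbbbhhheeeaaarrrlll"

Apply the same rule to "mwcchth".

Looking at the pairs, the operation is to shift every letter 13 places forward in the alphabet (wrapping around) — i.e. ROT13, then repeat every character 3 times.
So "mwcchth" becomes "zzzjjjppppppuuuggguuu".

zzzjjjppppppuuuggguuu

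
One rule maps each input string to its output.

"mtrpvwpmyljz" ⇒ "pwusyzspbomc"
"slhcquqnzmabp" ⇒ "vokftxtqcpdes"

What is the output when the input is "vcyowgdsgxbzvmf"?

Each output is the input with this applied: shift every letter 3 places forward in the alphabet (wrapping around).
On "vcyowgdsgxbzvmf" that produces "yfbrzjgvjaecypi".

yfbrzjgvjaecypi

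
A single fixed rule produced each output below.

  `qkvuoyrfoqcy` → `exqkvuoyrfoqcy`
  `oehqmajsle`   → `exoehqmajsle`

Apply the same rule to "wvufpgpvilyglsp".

exwvufpgpvilyglsp

In each case the input is transformed by: prepend "ex".
So "wvufpgpvilyglsp" becomes "exwvufpgpvilyglsp".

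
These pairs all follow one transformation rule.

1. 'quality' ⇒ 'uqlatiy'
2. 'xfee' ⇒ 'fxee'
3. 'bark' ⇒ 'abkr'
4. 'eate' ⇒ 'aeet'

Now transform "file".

What's happening: swap each adjacent pair of characters (1↔2, 3↔4, ...).
So "file" becomes "ifel".

ifel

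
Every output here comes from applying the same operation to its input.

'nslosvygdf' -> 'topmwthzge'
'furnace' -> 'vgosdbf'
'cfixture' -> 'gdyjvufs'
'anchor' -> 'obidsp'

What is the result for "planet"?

mqobuf

The rule is to shift every letter 1 place forward in the alphabet (wrapping around), then swap each adjacent pair of characters (1↔2, 3↔4, ...).
Working it through for "planet": intermediate "qmbofu", final "mqobuf".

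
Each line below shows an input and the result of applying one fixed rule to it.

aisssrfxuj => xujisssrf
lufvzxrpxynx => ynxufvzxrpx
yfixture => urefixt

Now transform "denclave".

aveencl

The rule is to delete the first character, then move the last 3 characters to the front (rotate right by 3).
Working it through for "denclave": intermediate "enclave", final "aveencl".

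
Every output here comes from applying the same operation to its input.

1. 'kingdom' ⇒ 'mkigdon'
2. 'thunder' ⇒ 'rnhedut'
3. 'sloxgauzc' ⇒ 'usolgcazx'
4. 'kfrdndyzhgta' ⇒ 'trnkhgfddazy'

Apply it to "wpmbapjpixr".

Rule — sort the characters into reverse alphabetical order, then move the first 2 characters to the end (rotate left by 2).
So "wpmbapjpixr" becomes "rpppmjibaxw".

rpppmjibaxw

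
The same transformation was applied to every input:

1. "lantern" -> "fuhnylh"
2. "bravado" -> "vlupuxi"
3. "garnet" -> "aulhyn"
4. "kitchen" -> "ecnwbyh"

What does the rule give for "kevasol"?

Each output is the input with this applied: shift every letter 6 places backward in the alphabet (wrapping around).
So "kevasol" becomes "eypumif".

eypumif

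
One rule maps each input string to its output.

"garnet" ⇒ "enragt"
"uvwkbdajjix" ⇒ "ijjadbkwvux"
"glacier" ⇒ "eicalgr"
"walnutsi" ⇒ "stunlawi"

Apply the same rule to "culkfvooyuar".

In each case the input is transformed by: reverse the string, then move the first character to the end.
Working it through for "culkfvooyuar": intermediate "rauyoovfkluc", final "auyoovfklucr".
(Check on "uvwkbdajjix": → "xijjadbkwvu" → "ijjadbkwvux" ✓)

auyoovfklucr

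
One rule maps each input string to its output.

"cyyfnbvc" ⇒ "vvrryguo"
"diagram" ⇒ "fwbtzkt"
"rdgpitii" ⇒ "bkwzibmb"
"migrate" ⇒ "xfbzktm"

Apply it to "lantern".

In each case the input is transformed by: move the last character to the front, then shift every letter 7 places backward in the alphabet (wrapping around).
Starting from "lantern": after the first operation, "nlanter"; after the second, "getgmxk".

getgmxk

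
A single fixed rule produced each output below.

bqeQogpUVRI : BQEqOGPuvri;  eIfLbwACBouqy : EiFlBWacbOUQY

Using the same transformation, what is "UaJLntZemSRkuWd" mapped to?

uAjlNTzEMsrKUwD

Rule — flip the case of every letter.
For "UaJLntZemSRkuWd" the result is "uAjlNTzEMsrKUwD".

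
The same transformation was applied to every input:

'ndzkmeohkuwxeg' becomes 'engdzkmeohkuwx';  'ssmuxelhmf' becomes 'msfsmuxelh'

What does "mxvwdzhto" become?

Each output is the input with this applied: swap the first and last characters, then move the last 2 characters to the front (rotate right by 2).
On "mxvwdzhto": the first step gives "oxvwdzhtm", and the second then gives "tmoxvwdzh".

tmoxvwdzh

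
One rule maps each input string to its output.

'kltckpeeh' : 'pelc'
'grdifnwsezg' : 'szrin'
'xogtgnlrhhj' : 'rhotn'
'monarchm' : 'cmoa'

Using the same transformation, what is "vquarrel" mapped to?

rlqa

Looking at the pairs, the operation is to keep every other character starting from the second (positions 2nd, 4th, 6th, ...), then move the last 2 characters to the front (rotate right by 2).
Working it through for "vquarrel": intermediate "qarl", final "rlqa".
(Check on "monarchm": → "oacm" → "cmoa" ✓)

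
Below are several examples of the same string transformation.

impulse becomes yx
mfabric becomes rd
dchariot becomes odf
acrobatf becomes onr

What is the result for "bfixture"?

rfq

The transformation: shift every letter 12 places forward in the alphabet (wrapping around), then keep one character in every 3, starting at position 2 (positions 2nd, 5th, 8th, ...).
Working it through for "bfixture": intermediate "nrujfgdq", final "rfq".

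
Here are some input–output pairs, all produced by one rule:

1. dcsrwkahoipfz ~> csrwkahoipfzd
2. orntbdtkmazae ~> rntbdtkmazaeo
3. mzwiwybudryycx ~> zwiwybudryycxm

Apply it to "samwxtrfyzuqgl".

amwxtrfyzuqgls

In each case the input is transformed by: move the first character to the end.
"samwxtrfyzuqgl" → "amwxtrfyzuqgls".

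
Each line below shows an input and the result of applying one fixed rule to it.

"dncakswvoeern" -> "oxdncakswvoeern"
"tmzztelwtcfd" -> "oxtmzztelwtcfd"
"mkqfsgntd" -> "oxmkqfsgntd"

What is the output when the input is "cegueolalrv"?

oxcegueolalrv

Rule — prepend "ox".
"cegueolalrv" → "oxcegueolalrv".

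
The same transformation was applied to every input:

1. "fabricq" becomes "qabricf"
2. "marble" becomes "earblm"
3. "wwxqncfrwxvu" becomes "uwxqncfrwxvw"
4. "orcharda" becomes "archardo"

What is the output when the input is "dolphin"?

In each case the input is transformed by: swap the first and last characters.
Applying that to "dolphin" gives "nolphid".

nolphid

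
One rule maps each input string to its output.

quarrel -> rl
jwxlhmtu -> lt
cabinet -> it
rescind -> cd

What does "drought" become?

What's happening: keep one character in every 3, starting at position 1 (positions 1st, 4th, 7th, ...), then delete the first character.
Working it through for "drought": intermediate "dut", final "ut".

ut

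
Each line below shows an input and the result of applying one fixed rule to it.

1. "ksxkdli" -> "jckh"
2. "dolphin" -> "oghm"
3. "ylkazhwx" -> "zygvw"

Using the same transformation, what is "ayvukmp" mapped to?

tjlo

The rule is to shift every letter 1 place backward in the alphabet (wrapping around), then delete the first 3 characters.
"ayvukmp" → "tjlo".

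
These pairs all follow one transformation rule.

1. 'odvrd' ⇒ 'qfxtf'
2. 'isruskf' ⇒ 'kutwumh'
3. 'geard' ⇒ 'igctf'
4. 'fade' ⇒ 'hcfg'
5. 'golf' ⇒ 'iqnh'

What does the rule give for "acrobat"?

The transformation: shift every letter 2 places forward in the alphabet (wrapping around).
Applying that to "acrobat" gives "cetqdcv".

cetqdcv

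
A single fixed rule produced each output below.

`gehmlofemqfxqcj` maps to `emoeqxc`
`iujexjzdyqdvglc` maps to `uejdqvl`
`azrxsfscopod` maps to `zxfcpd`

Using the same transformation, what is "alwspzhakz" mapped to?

The transformation: keep every other character starting from the second (positions 2nd, 4th, 6th, ...).
Doing the same to "alwspzhakz": "lszaz".

lszaz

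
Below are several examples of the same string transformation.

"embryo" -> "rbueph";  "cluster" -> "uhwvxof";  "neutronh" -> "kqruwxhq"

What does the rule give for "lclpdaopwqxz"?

catzsrdgsofo

The transformation: reverse the string, then shift every letter 3 places forward in the alphabet (wrapping around).
"lclpdaopwqxz" → "zxqwpoadplcl" → "catzsrdgsofo".
(Check on "embryo": → "oyrbme" → "rbueph" ✓)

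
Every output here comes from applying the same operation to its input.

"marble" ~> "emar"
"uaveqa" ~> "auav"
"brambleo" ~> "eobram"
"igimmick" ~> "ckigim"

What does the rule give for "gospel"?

Rule — swap the front and back halves of the string, then delete the first 2 characters.
Applying both steps to "gospel": "pelgos", then "lgos".

lgos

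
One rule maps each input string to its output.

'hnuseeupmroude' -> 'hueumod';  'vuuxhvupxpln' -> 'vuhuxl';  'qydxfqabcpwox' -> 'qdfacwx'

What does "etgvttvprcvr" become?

egtvrv

What's happening: keep every other character starting from the first (positions 1st, 3rd, 5th, ...).
"etgvttvprcvr" → "egtvrv".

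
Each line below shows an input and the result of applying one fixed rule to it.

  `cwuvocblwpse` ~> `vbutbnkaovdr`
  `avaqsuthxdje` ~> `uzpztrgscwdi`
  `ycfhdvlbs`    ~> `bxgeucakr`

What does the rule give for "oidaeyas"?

hnzcxdrz

Each output is the input with this applied: swap each adjacent pair of characters (1↔2, 3↔4, ...), then shift every letter 1 place backward in the alphabet (wrapping around).
On "oidaeyas": the first step gives "ioadyesa", and the second then gives "hnzcxdrz".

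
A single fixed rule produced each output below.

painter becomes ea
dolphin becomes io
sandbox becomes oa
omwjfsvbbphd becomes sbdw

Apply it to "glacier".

el

Each output is the input with this applied: move the first 3 characters to the end (rotate left by 3), then keep one character in every 3, starting at position 3 (positions 3rd, 6th, 9th, ...).
"glacier" → "el".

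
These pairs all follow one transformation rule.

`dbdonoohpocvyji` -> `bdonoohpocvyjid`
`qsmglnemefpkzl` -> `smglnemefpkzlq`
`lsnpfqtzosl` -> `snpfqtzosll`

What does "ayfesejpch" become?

Rule — move the first character to the end.
For "ayfesejpch" the result is "yfesejpcha".

yfesejpcha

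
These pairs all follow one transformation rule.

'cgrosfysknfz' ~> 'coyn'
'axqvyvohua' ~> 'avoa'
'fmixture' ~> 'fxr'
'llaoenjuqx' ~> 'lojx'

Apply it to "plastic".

What's happening: keep one character in every 3, starting at position 1 (positions 1st, 4th, 7th, ...).
Applying that to "plastic" gives "psc".

psc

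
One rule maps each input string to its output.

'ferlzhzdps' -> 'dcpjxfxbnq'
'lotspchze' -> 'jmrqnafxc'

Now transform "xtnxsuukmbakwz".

vrlvqssikzyiux

The pattern: shift every letter 2 places backward in the alphabet (wrapping around).
On "xtnxsuukmbakwz" that produces "vrlvqssikzyiux".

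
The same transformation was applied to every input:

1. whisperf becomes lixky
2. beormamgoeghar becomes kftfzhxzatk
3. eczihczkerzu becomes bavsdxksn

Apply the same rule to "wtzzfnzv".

The pattern: delete the first 3 characters, then shift every letter 7 places backward in the alphabet (wrapping around).
For "wtzzfnzv", step one produces "zfnzv"; step two turns that into "sygso".

sygso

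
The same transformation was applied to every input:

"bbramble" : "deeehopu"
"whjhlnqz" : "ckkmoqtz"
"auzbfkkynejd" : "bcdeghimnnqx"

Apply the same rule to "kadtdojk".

dggmnnrw

Looking at the pairs, the operation is to shift every letter 3 places forward in the alphabet (wrapping around), then sort the characters into alphabetical order.
Applying both steps to "kadtdojk": "ndgwgrmn", then "dggmnnrw".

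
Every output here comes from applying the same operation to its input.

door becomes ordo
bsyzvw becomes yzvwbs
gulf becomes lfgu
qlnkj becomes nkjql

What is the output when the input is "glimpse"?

What's happening: move the first 2 characters to the end (rotate left by 2).
Doing the same to "glimpse": "impsegl".

impsegl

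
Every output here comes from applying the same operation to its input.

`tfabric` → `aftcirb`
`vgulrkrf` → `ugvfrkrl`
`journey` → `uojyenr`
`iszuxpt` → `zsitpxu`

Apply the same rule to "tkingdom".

iktmodgn

In each case the input is transformed by: move the first 3 characters to the end (rotate left by 3), then reverse the string.
So "tkingdom" becomes "iktmodgn".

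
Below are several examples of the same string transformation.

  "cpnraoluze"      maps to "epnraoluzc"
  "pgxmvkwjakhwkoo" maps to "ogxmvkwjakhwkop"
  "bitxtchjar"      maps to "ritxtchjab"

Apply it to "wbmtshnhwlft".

tbmtshnhwlfw

What's happening: swap the first and last characters.
For "wbmtshnhwlft" the result is "tbmtshnhwlfw".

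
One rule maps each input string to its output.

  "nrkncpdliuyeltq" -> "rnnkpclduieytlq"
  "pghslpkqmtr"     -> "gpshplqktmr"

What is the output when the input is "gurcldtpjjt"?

ugcrdlptjjt

Rule — swap each adjacent pair of characters (1↔2, 3↔4, ...).
On "gurcldtpjjt" that produces "ugcrdlptjjt".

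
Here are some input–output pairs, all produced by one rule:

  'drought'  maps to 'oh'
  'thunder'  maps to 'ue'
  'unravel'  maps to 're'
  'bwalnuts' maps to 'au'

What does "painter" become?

In each case the input is transformed by: keep one character in every 3, starting at position 3 (positions 3rd, 6th, 9th, ...).
Doing the same to "painter": "ie".

ie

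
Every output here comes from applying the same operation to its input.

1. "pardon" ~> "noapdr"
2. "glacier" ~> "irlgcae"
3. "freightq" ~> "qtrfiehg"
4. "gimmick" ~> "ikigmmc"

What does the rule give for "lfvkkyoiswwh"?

In each case the input is transformed by: swap each adjacent pair of characters (1↔2, 3↔4, ...), then move the last 2 characters to the front (rotate right by 2).
For "lfvkkyoiswwh" the result is "hwflkvykiows".
(Check on "gimmick": → "igmmcik" → "ikigmmc" ✓)

hwflkvykiows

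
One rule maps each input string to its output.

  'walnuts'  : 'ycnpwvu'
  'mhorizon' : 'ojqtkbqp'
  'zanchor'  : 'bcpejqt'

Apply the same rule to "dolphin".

The rule is to shift every letter 2 places forward in the alphabet (wrapping around).
So "dolphin" becomes "fqnrjkp".

fqnrjkp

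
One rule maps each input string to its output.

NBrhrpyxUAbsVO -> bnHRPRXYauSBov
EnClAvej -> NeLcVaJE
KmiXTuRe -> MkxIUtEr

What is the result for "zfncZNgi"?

FZCNnzIG

The transformation: flip the case of every letter, then swap each adjacent pair of characters (1↔2, 3↔4, ...).
Working it through for "zfncZNgi": intermediate "ZFNCznGI", final "FZCNnzIG".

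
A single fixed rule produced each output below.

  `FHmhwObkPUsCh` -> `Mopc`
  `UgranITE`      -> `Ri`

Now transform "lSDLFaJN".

dA

The rule is to keep one character in every 3, starting at position 3 (positions 3rd, 6th, 9th, ...), then flip the case of every letter.
On "lSDLFaJN": the first step gives "Da", and the second then gives "dA".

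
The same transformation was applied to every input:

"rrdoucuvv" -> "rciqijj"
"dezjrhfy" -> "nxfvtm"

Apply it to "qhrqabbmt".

The pattern: delete the first 2 characters, then shift every letter 12 places backward in the alphabet (wrapping around).
Starting from "qhrqabbmt": after the first operation, "rqabbmt"; after the second, "feoppah".
(Check on "dezjrhfy": → "zjrhfy" → "nxfvtm" ✓)

feoppah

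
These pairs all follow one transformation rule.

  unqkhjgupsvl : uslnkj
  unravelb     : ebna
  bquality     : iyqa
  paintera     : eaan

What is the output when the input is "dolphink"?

ikop

In each case the input is transformed by: keep every other character starting from the second (positions 2nd, 4th, 6th, ...), then swap the front and back halves of the string.
Working it through for "dolphink": intermediate "opik", final "ikop".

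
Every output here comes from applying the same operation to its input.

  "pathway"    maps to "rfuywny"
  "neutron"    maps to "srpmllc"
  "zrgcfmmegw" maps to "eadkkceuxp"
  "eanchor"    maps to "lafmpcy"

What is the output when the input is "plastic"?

yqrganj

The pattern: shift every letter 2 places backward in the alphabet (wrapping around), then move the first 2 characters to the end (rotate left by 2).
Starting from "plastic": after the first operation, "njyqrga"; after the second, "yqrganj".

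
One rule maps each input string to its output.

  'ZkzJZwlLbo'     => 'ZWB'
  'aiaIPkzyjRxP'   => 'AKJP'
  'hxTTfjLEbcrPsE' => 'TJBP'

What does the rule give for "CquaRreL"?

In each case the input is transformed by: keep one character in every 3, starting at position 3 (positions 3rd, 6th, 9th, ...), then convert every letter to uppercase.
Working it through for "CquaRreL": intermediate "ur", final "UR".
(Check on "hxTTfjLEbcrPsE": → "TjbP" → "TJBP" ✓)

UR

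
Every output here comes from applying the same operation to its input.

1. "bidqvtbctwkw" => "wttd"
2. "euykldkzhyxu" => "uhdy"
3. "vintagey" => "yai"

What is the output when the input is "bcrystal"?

lsc

In each case the input is transformed by: reverse the string, then keep one character in every 3, starting at position 1 (positions 1st, 4th, 7th, ...).
"bcrystal" → "latsyrcb" → "lsc".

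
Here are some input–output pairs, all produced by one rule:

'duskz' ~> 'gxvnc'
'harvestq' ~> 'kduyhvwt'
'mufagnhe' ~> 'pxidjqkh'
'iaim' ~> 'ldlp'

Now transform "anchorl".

Looking at the pairs, the operation is to shift every letter 3 places forward in the alphabet (wrapping around).
Applying that to "anchorl" gives "dqfkruo".

dqfkruo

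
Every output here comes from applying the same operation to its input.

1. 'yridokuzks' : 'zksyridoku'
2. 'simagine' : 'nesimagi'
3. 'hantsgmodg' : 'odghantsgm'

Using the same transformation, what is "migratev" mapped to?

evmigrat

In each case the input is transformed by: swap the front and back halves of the string, then move the first 2 characters to the end (rotate left by 2).
For "migratev", step one produces "atevmigr"; step two turns that into "evmigrat".
(Check on "hantsgmodg": → "gmodghants" → "odghantsgm" ✓)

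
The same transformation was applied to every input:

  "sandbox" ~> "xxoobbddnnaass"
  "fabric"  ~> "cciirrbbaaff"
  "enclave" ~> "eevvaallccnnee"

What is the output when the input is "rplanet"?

Each output is the input with this applied: reverse the string, then double every character.
"rplanet" → "tenalpr" → "tteennaallpprr".

tteennaallpprr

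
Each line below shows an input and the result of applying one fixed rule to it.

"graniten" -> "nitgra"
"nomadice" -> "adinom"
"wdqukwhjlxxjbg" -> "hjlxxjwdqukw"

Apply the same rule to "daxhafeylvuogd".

Rule — delete the last 2 characters, then swap the front and back halves of the string.
"daxhafeylvuogd" → "eylvuodaxhaf".

eylvuodaxhaf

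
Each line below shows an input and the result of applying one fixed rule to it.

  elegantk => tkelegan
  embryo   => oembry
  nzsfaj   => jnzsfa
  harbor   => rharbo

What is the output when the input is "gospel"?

Each output is the input with this applied: move the first 2 characters to the end (rotate left by 2), then swap the front and back halves of the string.
"gospel" → "spelgo" → "lgospe".

lgospe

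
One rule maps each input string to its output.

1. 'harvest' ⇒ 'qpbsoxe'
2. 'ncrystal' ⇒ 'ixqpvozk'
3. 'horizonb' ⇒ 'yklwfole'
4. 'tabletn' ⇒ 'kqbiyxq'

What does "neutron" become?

Each output is the input with this applied: reverse the string, then shift every letter 3 places backward in the alphabet (wrapping around).
Applying both steps to "neutron": "nortuen", then "kloqrbk".

kloqrbk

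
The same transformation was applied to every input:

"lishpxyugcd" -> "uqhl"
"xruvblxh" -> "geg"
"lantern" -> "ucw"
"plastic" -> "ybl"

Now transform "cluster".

The rule is to shift every letter 9 places forward in the alphabet (wrapping around), then keep one character in every 3, starting at position 1 (positions 1st, 4th, 7th, ...).
Starting from "cluster": after the first operation, "ludbcna"; after the second, "lba".

lba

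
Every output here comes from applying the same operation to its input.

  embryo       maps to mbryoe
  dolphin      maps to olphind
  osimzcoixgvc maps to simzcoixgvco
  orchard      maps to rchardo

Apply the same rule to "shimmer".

Each output is the input with this applied: move the first character to the end.
Doing the same to "shimmer": "himmers".

himmers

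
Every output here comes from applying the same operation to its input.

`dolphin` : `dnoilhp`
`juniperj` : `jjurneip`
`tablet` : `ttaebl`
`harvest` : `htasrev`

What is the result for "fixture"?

What's happening: take characters alternately from the front and the back (1st, last, 2nd, 2nd-last, ...).
So "fixture" becomes "feirxut".

feirxut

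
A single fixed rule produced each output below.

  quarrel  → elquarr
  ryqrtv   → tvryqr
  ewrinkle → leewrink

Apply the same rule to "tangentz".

tztangen

In each case the input is transformed by: move the last 2 characters to the front (rotate right by 2).
"tangentz" → "tztangen".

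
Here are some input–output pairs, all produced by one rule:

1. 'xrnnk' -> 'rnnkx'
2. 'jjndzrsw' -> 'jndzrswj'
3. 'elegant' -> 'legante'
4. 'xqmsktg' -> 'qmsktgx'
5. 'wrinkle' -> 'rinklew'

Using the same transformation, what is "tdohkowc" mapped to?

The rule is to move the first character to the end.
For "tdohkowc" the result is "dohkowct".

dohkowct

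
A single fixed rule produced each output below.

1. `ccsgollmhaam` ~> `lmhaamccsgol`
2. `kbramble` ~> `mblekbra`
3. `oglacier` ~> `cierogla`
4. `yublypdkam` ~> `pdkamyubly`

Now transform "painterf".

terfpain

The rule is to swap the front and back halves of the string.
For "painterf" the result is "terfpain".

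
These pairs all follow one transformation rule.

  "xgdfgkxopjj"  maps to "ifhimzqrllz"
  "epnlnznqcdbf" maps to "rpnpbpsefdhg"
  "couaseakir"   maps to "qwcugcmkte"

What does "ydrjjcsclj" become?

ftlleuenla

The transformation: move the first character to the end, then shift every letter 2 places forward in the alphabet (wrapping around).
So "ydrjjcsclj" becomes "ftlleuenla".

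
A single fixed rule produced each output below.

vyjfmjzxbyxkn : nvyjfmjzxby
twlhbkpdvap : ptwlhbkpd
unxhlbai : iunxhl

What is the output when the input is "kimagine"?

The rule is to move the last character to the front, then delete the last 2 characters.
Applying that to "kimagine" gives "ekimag".

ekimag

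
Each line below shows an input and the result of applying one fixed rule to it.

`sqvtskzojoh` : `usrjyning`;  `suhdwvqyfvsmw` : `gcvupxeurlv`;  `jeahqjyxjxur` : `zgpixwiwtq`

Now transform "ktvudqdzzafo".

Looking at the pairs, the operation is to delete the first 2 characters, then shift every letter 1 place backward in the alphabet (wrapping around).
"ktvudqdzzafo" → "vudqdzzafo" → "utcpcyyzen".

utcpcyyzen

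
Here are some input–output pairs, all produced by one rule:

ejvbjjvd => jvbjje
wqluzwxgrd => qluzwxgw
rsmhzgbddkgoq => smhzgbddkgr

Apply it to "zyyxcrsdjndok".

Rule — delete the last 2 characters, then move the first character to the end.
Applying both steps to "zyyxcrsdjndok": "zyyxcrsdjnd", then "yyxcrsdjndz".

yyxcrsdjndz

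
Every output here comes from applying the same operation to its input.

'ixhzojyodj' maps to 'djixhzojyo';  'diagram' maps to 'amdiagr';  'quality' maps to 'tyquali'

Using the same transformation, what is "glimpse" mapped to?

seglimp

Looking at the pairs, the operation is to move the last 2 characters to the front (rotate right by 2).
Doing the same to "glimpse": "seglimp".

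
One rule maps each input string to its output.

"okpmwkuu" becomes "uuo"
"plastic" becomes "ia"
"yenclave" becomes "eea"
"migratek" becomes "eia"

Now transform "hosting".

oi

The transformation: move the last 2 characters to the front (rotate right by 2), then keep only the vowels.
Starting from "hosting": after the first operation, "nghosti"; after the second, "oi".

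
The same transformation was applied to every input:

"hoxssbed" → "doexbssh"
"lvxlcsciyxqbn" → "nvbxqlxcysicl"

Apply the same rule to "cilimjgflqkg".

giklqilmfjgc

Looking at the pairs, the operation is to take characters alternately from the front and the back (1st, last, 2nd, 2nd-last, ...), then move the first character to the end.
"cilimjgflqkg" → "cgiklqilmfjg" → "giklqilmfjgc".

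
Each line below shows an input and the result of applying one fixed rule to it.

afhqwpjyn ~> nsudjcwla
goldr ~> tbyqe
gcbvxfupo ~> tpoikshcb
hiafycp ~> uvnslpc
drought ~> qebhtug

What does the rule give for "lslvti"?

yfyigv

What's happening: shift every letter 13 places forward in the alphabet (wrapping around) — i.e. ROT13.
So "lslvti" becomes "yfyigv".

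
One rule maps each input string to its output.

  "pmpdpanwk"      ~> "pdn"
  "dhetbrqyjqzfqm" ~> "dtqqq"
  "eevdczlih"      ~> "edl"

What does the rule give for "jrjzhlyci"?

Looking at the pairs, the operation is to keep one character in every 3, starting at position 1 (positions 1st, 4th, 7th, ...).
Doing the same to "jrjzhlyci": "jzy".

jzy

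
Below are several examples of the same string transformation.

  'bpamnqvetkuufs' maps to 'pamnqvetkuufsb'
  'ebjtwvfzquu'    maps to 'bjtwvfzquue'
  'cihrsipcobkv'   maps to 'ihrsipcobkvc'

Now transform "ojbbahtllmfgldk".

In each case the input is transformed by: move the first character to the end.
Applying that to "ojbbahtllmfgldk" gives "jbbahtllmfgldko".

jbbahtllmfgldko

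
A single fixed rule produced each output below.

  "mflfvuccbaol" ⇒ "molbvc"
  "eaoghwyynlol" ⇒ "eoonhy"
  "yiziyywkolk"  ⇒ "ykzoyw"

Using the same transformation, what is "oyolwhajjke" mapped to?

oeojwa

Rule — keep every other character starting from the first (positions 1st, 3rd, 5th, ...), then take characters alternately from the front and the back (1st, last, 2nd, 2nd-last, ...).
"oyolwhajjke" → "oeojwa".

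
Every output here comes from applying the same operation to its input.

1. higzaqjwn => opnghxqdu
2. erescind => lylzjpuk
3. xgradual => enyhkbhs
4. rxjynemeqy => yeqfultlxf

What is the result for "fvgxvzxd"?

mcnecgek

What's happening: shift every letter 7 places forward in the alphabet (wrapping around).
Doing the same to "fvgxvzxd": "mcnecgek".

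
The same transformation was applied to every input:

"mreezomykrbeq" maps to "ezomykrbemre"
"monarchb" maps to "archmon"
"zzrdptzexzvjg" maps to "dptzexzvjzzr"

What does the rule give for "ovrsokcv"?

In each case the input is transformed by: delete the last character, then move the first 3 characters to the end (rotate left by 3).
Applying that to "ovrsokcv" gives "sokcovr".
(Check on "mreezomykrbeq": → "mreezomykrbe" → "ezomykrbemre" ✓)

sokcovr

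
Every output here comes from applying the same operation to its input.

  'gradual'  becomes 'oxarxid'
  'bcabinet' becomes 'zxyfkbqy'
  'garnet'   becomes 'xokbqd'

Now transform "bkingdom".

hfkdaljy

The pattern: shift every letter 3 places backward in the alphabet (wrapping around), then move the first character to the end.
"bkingdom" → "yhfkdalj" → "hfkdaljy".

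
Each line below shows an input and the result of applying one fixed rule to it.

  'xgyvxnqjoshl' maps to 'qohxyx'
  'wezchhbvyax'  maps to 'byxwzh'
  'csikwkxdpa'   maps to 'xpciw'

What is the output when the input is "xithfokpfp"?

What's happening: keep every other character starting from the first (positions 1st, 3rd, 5th, ...), then move the first 3 characters to the end (rotate left by 3).
Applying both steps to "xithfokpfp": "xtfkf", then "kfxtf".

kfxtf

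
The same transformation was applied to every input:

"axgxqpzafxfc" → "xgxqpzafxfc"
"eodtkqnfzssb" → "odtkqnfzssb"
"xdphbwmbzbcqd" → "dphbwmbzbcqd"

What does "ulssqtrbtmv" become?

Looking at the pairs, the operation is to delete the first character.
"ulssqtrbtmv" → "lssqtrbtmv".

lssqtrbtmv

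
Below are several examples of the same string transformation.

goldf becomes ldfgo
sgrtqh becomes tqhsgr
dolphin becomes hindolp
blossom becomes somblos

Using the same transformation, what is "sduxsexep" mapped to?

xepsduxse

What's happening: move the last 3 characters to the front (rotate right by 3).
"sduxsexep" → "xepsduxse".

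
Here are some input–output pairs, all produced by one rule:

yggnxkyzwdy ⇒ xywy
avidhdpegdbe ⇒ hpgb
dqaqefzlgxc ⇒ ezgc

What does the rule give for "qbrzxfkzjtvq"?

Looking at the pairs, the operation is to keep every other character starting from the first (positions 1st, 3rd, 5th, ...), then keep only the last 4 characters.
Starting from "qbrzxfkzjtvq": after the first operation, "qrxkjv"; after the second, "xkjv".

xkjv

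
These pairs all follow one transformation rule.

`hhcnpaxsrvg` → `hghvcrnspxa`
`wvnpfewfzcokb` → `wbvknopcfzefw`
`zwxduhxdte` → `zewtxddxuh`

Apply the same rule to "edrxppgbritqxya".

eadyrxxqptpigrb

The transformation: take characters alternately from the front and the back (1st, last, 2nd, 2nd-last, ...).
Doing the same to "edrxppgbritqxya": "eadyrxxqptpigrb".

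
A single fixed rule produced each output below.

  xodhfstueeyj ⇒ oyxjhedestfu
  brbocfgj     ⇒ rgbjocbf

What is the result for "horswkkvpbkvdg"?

In each case the input is transformed by: swap each adjacent pair of characters (1↔2, 3↔4, ...), then take characters alternately from the front and the back (1st, last, 2nd, 2nd-last, ...).
For "horswkkvpbkvdg", step one produces "ohsrkwvkbpvkgd"; step two turns that into "odhgskrvkpwbvk".
(Check on "brbocfgj": → "rbobfcjg" → "rgbjocbf" ✓)

odhgskrvkpwbvk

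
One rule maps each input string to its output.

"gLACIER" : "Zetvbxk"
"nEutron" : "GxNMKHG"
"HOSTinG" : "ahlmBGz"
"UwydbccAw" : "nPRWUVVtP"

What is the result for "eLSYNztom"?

The pattern: shift every letter 7 places backward in the alphabet (wrapping around), then flip the case of every letter.
Applying both steps to "eLSYNztom": "xELRGsmhf", then "XelrgSMHF".

XelrgSMHF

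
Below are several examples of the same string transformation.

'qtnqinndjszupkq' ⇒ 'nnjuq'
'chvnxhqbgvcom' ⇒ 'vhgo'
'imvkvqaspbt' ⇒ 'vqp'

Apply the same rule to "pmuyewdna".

The transformation: keep one character in every 3, starting at position 3 (positions 3rd, 6th, 9th, ...).
So "pmuyewdna" becomes "uwa".

uwa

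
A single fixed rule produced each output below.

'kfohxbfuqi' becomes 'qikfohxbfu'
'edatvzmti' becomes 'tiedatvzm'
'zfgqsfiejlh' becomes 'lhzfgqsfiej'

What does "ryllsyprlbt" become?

Rule — move the last 2 characters to the front (rotate right by 2).
So "ryllsyprlbt" becomes "btryllsyprl".

btryllsyprl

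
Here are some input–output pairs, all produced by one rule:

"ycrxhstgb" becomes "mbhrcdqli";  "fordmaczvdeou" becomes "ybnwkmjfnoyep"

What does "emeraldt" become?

wobkvndo

Each output is the input with this applied: move the first character to the end, then shift every letter 10 places forward in the alphabet (wrapping around).
On "emeraldt" that produces "wobkvndo".
(Check on "fordmaczvdeou": → "ordmaczvdeouf" → "ybnwkmjfnoyep" ✓)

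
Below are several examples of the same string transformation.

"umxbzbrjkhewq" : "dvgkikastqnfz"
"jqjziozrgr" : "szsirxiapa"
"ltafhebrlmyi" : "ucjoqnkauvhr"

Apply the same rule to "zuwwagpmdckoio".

idffjpyvmltxrx

Looking at the pairs, the operation is to shift every letter 9 places forward in the alphabet (wrapping around).
On "zuwwagpmdckoio" that produces "idffjpyvmltxrx".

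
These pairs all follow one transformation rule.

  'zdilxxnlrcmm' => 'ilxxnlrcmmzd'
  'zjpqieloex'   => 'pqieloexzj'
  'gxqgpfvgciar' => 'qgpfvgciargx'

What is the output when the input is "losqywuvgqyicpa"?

sqywuvgqyicpalo

Looking at the pairs, the operation is to move the first 2 characters to the end (rotate left by 2).
On "losqywuvgqyicpa" that produces "sqywuvgqyicpalo".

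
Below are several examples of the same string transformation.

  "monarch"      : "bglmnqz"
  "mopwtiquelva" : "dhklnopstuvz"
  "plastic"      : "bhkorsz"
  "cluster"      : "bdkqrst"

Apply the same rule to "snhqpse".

dgmoprr

Each output is the input with this applied: shift every letter 1 place backward in the alphabet (wrapping around), then sort the characters into alphabetical order.
On "snhqpse": the first step gives "rmgpord", and the second then gives "dgmoprr".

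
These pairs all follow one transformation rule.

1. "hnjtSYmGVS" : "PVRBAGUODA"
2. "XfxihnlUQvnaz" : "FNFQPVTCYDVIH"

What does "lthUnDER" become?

The pattern: shift every letter 8 places forward in the alphabet (wrapping around), then convert every letter to uppercase.
For "lthUnDER", step one produces "tbpCvLMZ"; step two turns that into "TBPCVLMZ".

TBPCVLMZ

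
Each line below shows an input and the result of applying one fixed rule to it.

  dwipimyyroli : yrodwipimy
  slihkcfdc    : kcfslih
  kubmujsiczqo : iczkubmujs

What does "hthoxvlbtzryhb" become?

zryhthoxvlbt

What's happening: delete the last 2 characters, then move the last 3 characters to the front (rotate right by 3).
Starting from "hthoxvlbtzryhb": after the first operation, "hthoxvlbtzry"; after the second, "zryhthoxvlbt".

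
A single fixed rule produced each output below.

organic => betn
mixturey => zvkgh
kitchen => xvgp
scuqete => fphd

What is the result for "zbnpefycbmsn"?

moacrslpo

Rule — delete the last 3 characters, then shift every letter 13 places forward in the alphabet (wrapping around) — i.e. ROT13.
"zbnpefycbmsn" → "moacrslpo".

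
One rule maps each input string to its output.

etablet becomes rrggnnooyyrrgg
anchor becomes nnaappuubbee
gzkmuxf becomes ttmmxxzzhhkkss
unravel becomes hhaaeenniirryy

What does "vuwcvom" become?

iihhjjppiibbzz

Looking at the pairs, the operation is to double every character, then shift every letter 13 places forward in the alphabet (wrapping around) — i.e. ROT13.
Applying both steps to "vuwcvom": "vvuuwwccvvoomm", then "iihhjjppiibbzz".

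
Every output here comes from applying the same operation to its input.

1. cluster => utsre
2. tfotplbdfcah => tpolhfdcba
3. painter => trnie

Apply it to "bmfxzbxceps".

zxxspfecb

The rule is to delete the first 2 characters, then sort the characters into reverse alphabetical order.
Starting from "bmfxzbxceps": after the first operation, "fxzbxceps"; after the second, "zxxspfecb".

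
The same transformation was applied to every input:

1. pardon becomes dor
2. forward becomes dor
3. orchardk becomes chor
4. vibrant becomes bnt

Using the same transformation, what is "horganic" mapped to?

chnr

The rule is to sort the characters into alphabetical order, then keep every other character starting from the second (positions 2nd, 4th, 6th, ...).
Applying both steps to "horganic": "acghinor", then "chnr".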